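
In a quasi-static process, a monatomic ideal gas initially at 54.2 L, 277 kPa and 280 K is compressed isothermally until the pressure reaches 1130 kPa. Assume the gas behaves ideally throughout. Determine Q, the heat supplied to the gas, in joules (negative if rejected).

-21100 J

n = P₁V₁/(RT₁) = 277×54.2/(8.314×280) = 6.45 mol.
Isothermal: T stays 280 K; PV = const ⇒ V₂ = 13.3 L, P₂ = 1130 kPa.
ΔU = 0 (ideal gas, T constant).
W = nRT ln(V₂/V₁) = 6.45×8.314×280×ln(0.245) = -21100 J.
Q = ΔU + W = -21100 J.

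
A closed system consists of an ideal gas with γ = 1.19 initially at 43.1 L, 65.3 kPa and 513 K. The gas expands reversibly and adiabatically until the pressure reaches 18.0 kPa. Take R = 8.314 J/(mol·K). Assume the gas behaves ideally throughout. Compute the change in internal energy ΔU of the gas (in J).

n = P₁V₁/(RT₁) = 65.3×43.1/(8.314×513) = 0.660 mol.
Adiabatic: T₂/T₁ = (P₂/P₁)^((γ−1)/γ) ⇒ T₂ = 513×(0.276)^0.160 = 418 K; V₂ = 127 L.
For an ideal gas ΔU = nCvΔT with Cv = R/(γ−1) = 43.8 J/(mol·K).
ΔU = 0.660×43.8×(418−513) = -2750 J.

-2750 J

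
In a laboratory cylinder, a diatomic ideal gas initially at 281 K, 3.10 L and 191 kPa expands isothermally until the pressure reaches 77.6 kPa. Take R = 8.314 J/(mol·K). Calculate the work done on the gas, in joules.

n = P₁V₁/(RT₁) = 191×3.10/(8.314×281) = 0.253 mol.
Isothermal: T stays 281 K; PV = const ⇒ V₂ = 7.63 L, P₂ = 77.6 kPa.
W = nRT ln(V₂/V₁) = 0.253×8.314×281×ln(2.46) = 533 J.
Work done on the gas = −W_by = -533 J.

-533 J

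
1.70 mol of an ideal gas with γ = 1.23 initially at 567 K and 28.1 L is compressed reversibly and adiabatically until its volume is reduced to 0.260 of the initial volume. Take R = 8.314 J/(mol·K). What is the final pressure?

1500 kPa

P₁ = nRT₁/V₁ = 1.70×8.314×567/28.1 = 285 kPa.
Adiabatic: TV^(γ−1) = const ⇒ T₂ = 567×(3.85)^0.230 = 773 K; PV^γ = const ⇒ P₂ = 1500 kPa.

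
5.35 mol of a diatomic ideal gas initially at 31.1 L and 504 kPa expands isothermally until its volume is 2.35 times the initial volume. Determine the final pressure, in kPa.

T₁ = P₁V₁/(nR) = 504×31.1/(5.35×8.314) = 352 K.
Isothermal: T stays 352 K; PV = const ⇒ V₂ = 73.1 L, P₂ = 214 kPa.

214 kPa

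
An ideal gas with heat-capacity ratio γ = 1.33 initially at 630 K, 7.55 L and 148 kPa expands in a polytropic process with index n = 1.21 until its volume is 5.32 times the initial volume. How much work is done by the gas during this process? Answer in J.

1580 J

n = P₁V₁/(RT₁) = 148×7.55/(8.314×630) = 0.213 mol.
Polytropic n=1.21: T₂ = T₁(V₁/V₂)^(n−1) = 630×(0.188)^0.21 = 444 K; P₂ = P₁(V₁/V₂)^n = 19.6 kPa.
W = (P₁V₁−P₂V₂)/(n−1) = (148×7.55−19.6×40.2)/0.21 = 1580 J.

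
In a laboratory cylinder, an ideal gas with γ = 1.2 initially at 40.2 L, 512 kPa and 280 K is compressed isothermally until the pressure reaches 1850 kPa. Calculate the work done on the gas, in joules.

26400 J

n = P₁V₁/(RT₁) = 512×40.2/(8.314×280) = 8.84 mol.
Isothermal: T stays 280 K; PV = const ⇒ V₂ = 11.1 L, P₂ = 1850 kPa.
W = nRT ln(V₂/V₁) = 8.84×8.314×280×ln(0.277) = -26400 J.
Work done on the gas = −W_by = 26400 J.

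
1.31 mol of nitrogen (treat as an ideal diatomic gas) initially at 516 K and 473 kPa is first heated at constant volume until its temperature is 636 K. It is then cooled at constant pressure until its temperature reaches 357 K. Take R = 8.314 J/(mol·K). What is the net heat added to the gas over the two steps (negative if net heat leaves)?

V₁ = nRT₁/P₁ = 1.31×8.314×516/473 = 11.9 L.
Step 1 — Isochoric: V stays 11.9 L; P/T = const ⇒ T₂ = 636 K, P₂ = 583 kPa.
W = 0 (no volume change).
ΔU = nCvΔT = 1.31×20.8×(636−516) = 3270 J.
Q = ΔU = 3270 J.
State after step 1: P = 583 kPa, V = 11.9 L, T = 636 K.
Step 2 — Isobaric: P stays 583 kPa; V/T = const ⇒ T₂ = 357 K, V₂ = 6.67 L.
W = PΔV = 583×(6.67−11.9) kPa·L = -3040 J.
ΔU = nCvΔT = 1.31×20.8×(357−636) = -7600 J.
Q = ΔU + W = nCpΔT = -10600 J.
Net over both steps: W = -3040 J, Q = -7370 J, ΔU = -4330 J.

-7370 J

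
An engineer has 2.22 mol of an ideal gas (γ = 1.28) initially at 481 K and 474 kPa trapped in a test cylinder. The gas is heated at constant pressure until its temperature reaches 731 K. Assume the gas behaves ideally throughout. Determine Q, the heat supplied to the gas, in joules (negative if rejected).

V₁ = nRT₁/P₁ = 2.22×8.314×481/474 = 18.7 L.
Isobaric: P stays 474 kPa; V/T = const ⇒ T₂ = 731 K, V₂ = 28.5 L.
W = PΔV = 474×(28.5−18.7) kPa·L = 4610 J.
ΔU = nCvΔT = 2.22×29.7×(731−481) = 16500 J.
Q = ΔU + W = nCpΔT = 21100 J.

21100 J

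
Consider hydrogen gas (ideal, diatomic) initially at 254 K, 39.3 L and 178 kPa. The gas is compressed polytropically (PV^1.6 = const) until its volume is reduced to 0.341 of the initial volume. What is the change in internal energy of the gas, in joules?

15900 J

n = P₁V₁/(RT₁) = 178×39.3/(8.314×254) = 3.31 mol.
Polytropic n=1.6: T₂ = T₁(V₁/V₂)^(n−1) = 254×(2.93)^0.60 = 484 K; P₂ = P₁(V₁/V₂)^n = 995 kPa.
For an ideal gas ΔU = nCvΔT with Cv = (5/2)R = 20.8 J/(mol·K).
ΔU = 3.31×20.8×(484−254) = 15900 J.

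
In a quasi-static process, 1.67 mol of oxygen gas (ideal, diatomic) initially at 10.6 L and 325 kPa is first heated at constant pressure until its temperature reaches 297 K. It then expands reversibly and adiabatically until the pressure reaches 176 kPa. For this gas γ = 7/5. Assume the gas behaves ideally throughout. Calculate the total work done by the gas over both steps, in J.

T₁ = P₁V₁/(nR) = 325×10.6/(1.67×8.314) = 248 K.
Step 1 — Isobaric: P stays 325 kPa; V/T = const ⇒ T₂ = 297 K, V₂ = 12.7 L.
W = PΔV = 325×(12.7−10.6) kPa·L = 679 J.
ΔU = nCvΔT = 1.67×20.8×(297−248) = 1700 J.
Q = ΔU + W = nCpΔT = 2380 J.
State after step 1: P = 325 kPa, V = 12.7 L, T = 297 K.
Step 2 — Adiabatic: T₂/T₁ = (P₂/P₁)^((γ−1)/γ) ⇒ T₂ = 297×(0.542)^0.286 = 249 K; V₂ = 19.7 L.
ΔU = nCvΔT = 1.67×20.8×(249−297) = -1660 J.
Q = 0 for an adiabatic process, so W = −ΔU = 1660 J.
Net over both steps: W = 2340 J, Q = 2380 J, ΔU = 39.5 J.

2340 J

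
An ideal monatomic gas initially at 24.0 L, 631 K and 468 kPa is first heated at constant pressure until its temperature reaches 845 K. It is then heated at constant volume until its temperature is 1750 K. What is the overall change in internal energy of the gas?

29900 J

n = P₁V₁/(RT₁) = 468×24.0/(8.314×631) = 2.14 mol.
Step 1 — Isobaric: P stays 468 kPa; V/T = const ⇒ T₂ = 845 K, V₂ = 32.1 L.
W = PΔV = 468×(32.1−24.0) kPa·L = 3810 J.
ΔU = nCvΔT = 2.14×12.5×(845−631) = 5710 J.
Q = ΔU + W = nCpΔT = 9520 J.
State after step 1: P = 468 kPa, V = 32.1 L, T = 845 K.
Step 2 — Isochoric: V stays 32.1 L; P/T = const ⇒ T₂ = 1750 K, P₂ = 969 kPa.
W = 0 (no volume change).
ΔU = nCvΔT = 2.14×12.5×(1750−845) = 24200 J.
Q = ΔU = 24200 J.
Net over both steps: W = 3810 J, Q = 33700 J, ΔU = 29900 J.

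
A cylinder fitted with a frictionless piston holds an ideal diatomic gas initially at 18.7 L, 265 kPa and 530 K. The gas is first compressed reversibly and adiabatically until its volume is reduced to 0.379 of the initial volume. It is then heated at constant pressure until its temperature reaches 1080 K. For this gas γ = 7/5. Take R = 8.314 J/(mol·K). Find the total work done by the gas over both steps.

n = P₁V₁/(RT₁) = 265×18.7/(8.314×530) = 1.12 mol.
Step 1 — Adiabatic: TV^(γ−1) = const ⇒ T₂ = 530×(2.64)^0.400 = 781 K; PV^γ = const ⇒ P₂ = 1030 kPa.
ΔU = nCvΔT = 1.12×20.8×(781−530) = 5870 J.
Q = 0 for an adiabatic process, so W = −ΔU = -5870 J.
State after step 1: P = 1030 kPa, V = 7.09 L, T = 781 K.
Step 2 — Isobaric: P stays 1030 kPa; V/T = const ⇒ T₂ = 1080 K, V₂ = 9.80 L.
W = PΔV = 1030×(9.80−7.09) kPa·L = 2790 J.
ΔU = nCvΔT = 1.12×20.8×(1080−781) = 6980 J.
Q = ΔU + W = nCpΔT = 9770 J.
Net over both steps: W = -3080 J, Q = 9770 J, ΔU = 12900 J.

-3080 J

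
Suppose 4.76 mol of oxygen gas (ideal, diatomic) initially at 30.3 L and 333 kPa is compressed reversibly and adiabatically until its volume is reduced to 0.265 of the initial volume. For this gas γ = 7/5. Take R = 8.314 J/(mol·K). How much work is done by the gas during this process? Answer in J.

-17700 J

T₁ = P₁V₁/(nR) = 333×30.3/(4.76×8.314) = 255 K.
Adiabatic: TV^(γ−1) = const ⇒ T₂ = 255×(3.77)^0.400 = 434 K; PV^γ = const ⇒ P₂ = 2140 kPa.
ΔU = nCvΔT = 4.76×20.8×(434−255) = 17700 J.
Q = 0 for an adiabatic process, so W = −ΔU = -17700 J.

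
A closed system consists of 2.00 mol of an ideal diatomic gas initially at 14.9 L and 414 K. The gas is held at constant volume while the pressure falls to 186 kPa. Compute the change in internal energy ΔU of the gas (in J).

-10300 J

P₁ = nRT₁/V₁ = 2.00×8.314×414/14.9 = 462 kPa.
Isochoric: V stays 14.9 L; P/T = const ⇒ T₂ = 167 K, P₂ = 186 kPa.
For an ideal gas ΔU = nCvΔT with Cv = (5/2)R = 20.8 J/(mol·K).
ΔU = 2.00×20.8×(167−414) = -10300 J.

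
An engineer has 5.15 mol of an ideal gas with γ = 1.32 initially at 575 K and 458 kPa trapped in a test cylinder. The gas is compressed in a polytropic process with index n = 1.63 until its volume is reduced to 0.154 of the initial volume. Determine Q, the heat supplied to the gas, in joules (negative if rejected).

85200 J

V₁ = nRT₁/P₁ = 5.15×8.314×575/458 = 53.8 L.
Polytropic n=1.63: T₂ = T₁(V₁/V₂)^(n−1) = 575×(6.49)^0.63 = 1870 K; P₂ = P₁(V₁/V₂)^n = 9670 kPa.
W = (P₁V₁−P₂V₂)/(n−1) = (458×53.8−9670×8.28)/0.63 = -87900 J.
ΔU = nCvΔT = 5.15×26.0×(1870−575) = 173000 J.
Q = ΔU + W = 85200 J.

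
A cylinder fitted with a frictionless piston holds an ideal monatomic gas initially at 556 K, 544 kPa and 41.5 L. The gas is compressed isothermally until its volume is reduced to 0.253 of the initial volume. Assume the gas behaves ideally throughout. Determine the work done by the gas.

-31000 J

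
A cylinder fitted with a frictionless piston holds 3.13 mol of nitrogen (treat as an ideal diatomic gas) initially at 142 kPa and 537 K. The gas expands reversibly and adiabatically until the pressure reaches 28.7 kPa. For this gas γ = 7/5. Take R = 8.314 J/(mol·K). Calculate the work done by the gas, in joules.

12800 J

V₁ = nRT₁/P₁ = 3.13×8.314×537/142 = 98.4 L.
Adiabatic: T₂/T₁ = (P₂/P₁)^((γ−1)/γ) ⇒ T₂ = 537×(0.202)^0.286 = 340 K; V₂ = 308 L.
ΔU = nCvΔT = 3.13×20.8×(340−537) = -12800 J.
Q = 0 for an adiabatic process, so W = −ΔU = 12800 J.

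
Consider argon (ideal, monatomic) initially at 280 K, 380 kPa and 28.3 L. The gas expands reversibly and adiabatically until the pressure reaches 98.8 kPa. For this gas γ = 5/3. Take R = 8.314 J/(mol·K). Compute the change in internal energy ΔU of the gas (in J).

-6720 J

n = P₁V₁/(RT₁) = 380×28.3/(8.314×280) = 4.62 mol.
Adiabatic: T₂/T₁ = (P₂/P₁)^((γ−1)/γ) ⇒ T₂ = 280×(0.260)^0.400 = 163 K; V₂ = 63.5 L.
For an ideal gas ΔU = nCvΔT with Cv = (3/2)R = 12.5 J/(mol·K).
ΔU = 4.62×12.5×(163−280) = -6720 J.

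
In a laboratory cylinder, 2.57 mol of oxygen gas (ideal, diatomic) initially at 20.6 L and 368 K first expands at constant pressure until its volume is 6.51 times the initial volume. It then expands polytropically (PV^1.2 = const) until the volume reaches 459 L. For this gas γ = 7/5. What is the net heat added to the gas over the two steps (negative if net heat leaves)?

180000 J

P₁ = nRT₁/V₁ = 2.57×8.314×368/20.6 = 382 kPa.
Step 1 — Isobaric: P stays 382 kPa; V/T = const ⇒ T₂ = 2400 K, V₂ = 134 L.
W = PΔV = 382×(134−20.6) kPa·L = 43300 J.
ΔU = nCvΔT = 2.57×20.8×(2400−368) = 108000 J.
Q = ΔU + W = nCpΔT = 152000 J.
State after step 1: P = 382 kPa, V = 134 L, T = 2400 K.
Step 2 — Polytropic n=1.2: T₂ = T₁(V₁/V₂)^(n−1) = 2400×(0.292)^0.20 = 1870 K; P₂ = P₁(V₁/V₂)^n = 87.2 kPa.
W = (P₁V₁−P₂V₂)/(n−1) = (382×134−87.2×459)/0.20 = 55800 J.
ΔU = nCvΔT = 2.57×20.8×(1870−2400) = -27900 J.
Q = ΔU + W = 27900 J.
Net over both steps: W = 99200 J, Q = 180000 J, ΔU = 80400 J.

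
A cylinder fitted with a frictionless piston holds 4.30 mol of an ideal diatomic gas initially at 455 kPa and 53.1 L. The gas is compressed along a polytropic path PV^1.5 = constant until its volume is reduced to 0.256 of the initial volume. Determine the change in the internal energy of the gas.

T₁ = P₁V₁/(nR) = 455×53.1/(4.30×8.314) = 676 K.
Polytropic n=1.5: T₂ = T₁(V₁/V₂)^(n−1) = 676×(3.91)^0.50 = 1340 K; P₂ = P₁(V₁/V₂)^n = 3510 kPa.
For an ideal gas ΔU = nCvΔT with Cv = (5/2)R = 20.8 J/(mol·K).
ΔU = 4.30×20.8×(1340−676) = 59000 J.

59000 J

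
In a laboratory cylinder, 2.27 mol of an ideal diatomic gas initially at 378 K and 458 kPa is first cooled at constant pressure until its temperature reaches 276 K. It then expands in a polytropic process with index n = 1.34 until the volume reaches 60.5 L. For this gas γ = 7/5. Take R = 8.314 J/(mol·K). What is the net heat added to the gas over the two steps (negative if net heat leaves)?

V₁ = nRT₁/P₁ = 2.27×8.314×378/458 = 15.6 L.
Step 1 — Isobaric: P stays 458 kPa; V/T = const ⇒ T₂ = 276 K, V₂ = 11.4 L.
W = PΔV = 458×(11.4−15.6) kPa·L = -1930 J.
ΔU = nCvΔT = 2.27×20.8×(276−378) = -4810 J.
Q = ΔU + W = nCpΔT = -6740 J.
State after step 1: P = 458 kPa, V = 11.4 L, T = 276 K.
Step 2 — Polytropic n=1.34: T₂ = T₁(V₁/V₂)^(n−1) = 276×(0.188)^0.34 = 156 K; P₂ = P₁(V₁/V₂)^n = 48.8 kPa.
W = (P₁V₁−P₂V₂)/(n−1) = (458×11.4−48.8×60.5)/0.34 = 6640 J.
ΔU = nCvΔT = 2.27×20.8×(156−276) = -5650 J.
Q = ΔU + W = 996 J.
Net over both steps: W = 4720 J, Q = -5740 J, ΔU = -10500 J.

-5740 J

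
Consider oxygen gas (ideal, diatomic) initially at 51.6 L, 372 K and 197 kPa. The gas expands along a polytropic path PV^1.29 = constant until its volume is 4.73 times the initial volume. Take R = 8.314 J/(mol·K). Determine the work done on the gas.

-12700 J

n = P₁V₁/(RT₁) = 197×51.6/(8.314×372) = 3.29 mol.
Polytropic n=1.29: T₂ = T₁(V₁/V₂)^(n−1) = 372×(0.211)^0.29 = 237 K; P₂ = P₁(V₁/V₂)^n = 26.5 kPa.
W = (P₁V₁−P₂V₂)/(n−1) = (197×51.6−26.5×244)/0.29 = 12700 J.
Work done on the gas = −W_by = -12700 J.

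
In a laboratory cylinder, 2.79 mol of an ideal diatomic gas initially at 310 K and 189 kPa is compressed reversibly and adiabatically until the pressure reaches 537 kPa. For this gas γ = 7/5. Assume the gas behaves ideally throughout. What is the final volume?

18.0 L

V₁ = nRT₁/P₁ = 2.79×8.314×310/189 = 38.0 L.
Adiabatic: T₂/T₁ = (P₂/P₁)^((γ−1)/γ) ⇒ T₂ = 310×(2.84)^0.286 = 418 K; V₂ = 18.0 L.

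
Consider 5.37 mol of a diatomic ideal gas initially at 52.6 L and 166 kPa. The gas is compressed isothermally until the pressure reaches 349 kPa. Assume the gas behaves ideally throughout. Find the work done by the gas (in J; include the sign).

-6490 J

T₁ = P₁V₁/(nR) = 166×52.6/(5.37×8.314) = 196 K.
Isothermal: T stays 196 K; PV = const ⇒ V₂ = 25.0 L, P₂ = 349 kPa.
W = nRT ln(V₂/V₁) = 5.37×8.314×196×ln(0.476) = -6490 J.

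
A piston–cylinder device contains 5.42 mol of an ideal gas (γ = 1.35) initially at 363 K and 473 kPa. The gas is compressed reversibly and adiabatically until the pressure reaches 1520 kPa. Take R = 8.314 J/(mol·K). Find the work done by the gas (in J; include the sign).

-16500 J

V₁ = nRT₁/P₁ = 5.42×8.314×363/473 = 34.6 L.
Adiabatic: T₂/T₁ = (P₂/P₁)^((γ−1)/γ) ⇒ T₂ = 363×(3.21)^0.259 = 491 K; V₂ = 14.6 L.
ΔU = nCvΔT = 5.42×23.8×(491−363) = 16500 J.
Q = 0 for an adiabatic process, so W = −ΔU = -16500 J.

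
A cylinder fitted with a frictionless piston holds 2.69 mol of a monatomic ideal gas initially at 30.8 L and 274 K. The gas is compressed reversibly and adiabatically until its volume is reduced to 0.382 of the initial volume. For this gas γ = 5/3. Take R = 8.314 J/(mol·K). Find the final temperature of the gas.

520 K

P₁ = nRT₁/V₁ = 2.69×8.314×274/30.8 = 199 kPa.
Adiabatic: TV^(γ−1) = const ⇒ T₂ = 274×(2.62)^0.667 = 520 K; PV^γ = const ⇒ P₂ = 989 kPa.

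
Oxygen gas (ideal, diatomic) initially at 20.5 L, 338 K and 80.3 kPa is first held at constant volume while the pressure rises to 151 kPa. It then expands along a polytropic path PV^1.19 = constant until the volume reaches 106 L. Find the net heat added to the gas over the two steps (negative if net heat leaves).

5920 J

n = P₁V₁/(RT₁) = 80.3×20.5/(8.314×338) = 0.586 mol.
Step 1 — Isochoric: V stays 20.5 L; P/T = const ⇒ T₂ = 636 K, P₂ = 151 kPa.
W = 0 (no volume change).
ΔU = nCvΔT = 0.586×20.8×(636−338) = 3620 J.
Q = ΔU = 3620 J.
State after step 1: P = 151 kPa, V = 20.5 L, T = 636 K.
Step 2 — Polytropic n=1.19: T₂ = T₁(V₁/V₂)^(n−1) = 636×(0.193)^0.19 = 465 K; P₂ = P₁(V₁/V₂)^n = 21.4 kPa.
W = (P₁V₁−P₂V₂)/(n−1) = (151×20.5−21.4×106)/0.19 = 4370 J.
ΔU = nCvΔT = 0.586×20.8×(465−636) = -2080 J.
Q = ΔU + W = 2290 J.
Net over both steps: W = 4370 J, Q = 5920 J, ΔU = 1550 J.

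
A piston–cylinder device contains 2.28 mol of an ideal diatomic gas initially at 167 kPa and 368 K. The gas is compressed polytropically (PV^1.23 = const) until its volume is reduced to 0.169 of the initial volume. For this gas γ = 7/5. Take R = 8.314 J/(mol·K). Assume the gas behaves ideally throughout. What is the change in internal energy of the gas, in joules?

V₁ = nRT₁/P₁ = 2.28×8.314×368/167 = 41.8 L.
Polytropic n=1.23: T₂ = T₁(V₁/V₂)^(n−1) = 368×(5.92)^0.23 = 554 K; P₂ = P₁(V₁/V₂)^n = 1490 kPa.
For an ideal gas ΔU = nCvΔT with Cv = (5/2)R = 20.8 J/(mol·K).
ΔU = 2.28×20.8×(554−368) = 8810 J.

8810 J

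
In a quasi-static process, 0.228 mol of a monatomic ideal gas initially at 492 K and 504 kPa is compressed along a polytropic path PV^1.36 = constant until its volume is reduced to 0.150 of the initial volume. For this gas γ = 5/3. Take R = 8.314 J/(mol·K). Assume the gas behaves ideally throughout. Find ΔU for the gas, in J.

1370 J

V₁ = nRT₁/P₁ = 0.228×8.314×492/504 = 1.85 L.
Polytropic n=1.36: T₂ = T₁(V₁/V₂)^(n−1) = 492×(6.67)^0.36 = 974 K; P₂ = P₁(V₁/V₂)^n = 6650 kPa.
For an ideal gas ΔU = nCvΔT with Cv = (3/2)R = 12.5 J/(mol·K).
ΔU = 0.228×12.5×(974−492) = 1370 J.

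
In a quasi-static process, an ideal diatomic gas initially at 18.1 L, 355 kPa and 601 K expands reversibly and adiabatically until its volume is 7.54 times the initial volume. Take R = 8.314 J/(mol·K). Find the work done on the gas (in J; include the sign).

-8900 J

n = P₁V₁/(RT₁) = 355×18.1/(8.314×601) = 1.29 mol.
Adiabatic: TV^(γ−1) = const ⇒ T₂ = 601×(0.133)^0.400 = 268 K; PV^γ = const ⇒ P₂ = 21.0 kPa.
ΔU = nCvΔT = 1.29×20.8×(268−601) = -8900 J.
Q = 0 for an adiabatic process, so W = −ΔU = 8900 J.
Work done on the gas = −W_by = -8900 J.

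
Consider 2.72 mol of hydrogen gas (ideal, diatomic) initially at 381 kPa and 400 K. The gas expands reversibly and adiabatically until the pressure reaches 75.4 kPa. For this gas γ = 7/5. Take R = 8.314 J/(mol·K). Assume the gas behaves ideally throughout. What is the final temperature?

V₁ = nRT₁/P₁ = 2.72×8.314×400/381 = 23.7 L.
Adiabatic: T₂/T₁ = (P₂/P₁)^((γ−1)/γ) ⇒ T₂ = 400×(0.198)^0.286 = 252 K; V₂ = 75.5 L.

252 K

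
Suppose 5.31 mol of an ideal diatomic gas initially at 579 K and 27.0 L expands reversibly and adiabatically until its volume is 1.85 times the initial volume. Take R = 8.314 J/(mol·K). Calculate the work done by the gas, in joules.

13900 J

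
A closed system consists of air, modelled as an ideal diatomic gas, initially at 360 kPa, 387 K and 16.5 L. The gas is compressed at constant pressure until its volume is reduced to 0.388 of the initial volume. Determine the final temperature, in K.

Isobaric: P stays 360 kPa; V/T = const ⇒ T₂ = 150 K, V₂ = 6.40 L.

150 K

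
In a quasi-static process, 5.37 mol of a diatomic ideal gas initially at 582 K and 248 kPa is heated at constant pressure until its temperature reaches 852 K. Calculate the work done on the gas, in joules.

V₁ = nRT₁/P₁ = 5.37×8.314×582/248 = 105 L.
Isobaric: P stays 248 kPa; V/T = const ⇒ T₂ = 852 K, V₂ = 153 L.
W = PΔV = 248×(153−105) kPa·L = 12100 J.
Work done on the gas = −W_by = -12100 J.

-12100 J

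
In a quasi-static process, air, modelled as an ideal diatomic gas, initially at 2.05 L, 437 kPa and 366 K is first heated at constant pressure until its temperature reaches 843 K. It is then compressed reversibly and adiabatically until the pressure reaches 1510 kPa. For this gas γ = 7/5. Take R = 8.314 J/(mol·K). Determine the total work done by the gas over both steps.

n = P₁V₁/(RT₁) = 437×2.05/(8.314×366) = 0.294 mol.
Step 1 — Isobaric: P stays 437 kPa; V/T = const ⇒ T₂ = 843 K, V₂ = 4.72 L.
W = PΔV = 437×(4.72−2.05) kPa·L = 1170 J.
ΔU = nCvΔT = 0.294×20.8×(843−366) = 2920 J.
Q = ΔU + W = nCpΔT = 4090 J.
State after step 1: P = 437 kPa, V = 4.72 L, T = 843 K.
Step 2 — Adiabatic: T₂/T₁ = (P₂/P₁)^((γ−1)/γ) ⇒ T₂ = 843×(3.46)^0.286 = 1200 K; V₂ = 1.95 L.
ΔU = nCvΔT = 0.294×20.8×(1200−843) = 2190 J.
Q = 0 for an adiabatic process, so W = −ΔU = -2190 J.
Net over both steps: W = -1030 J, Q = 4090 J, ΔU = 5110 J.

-1030 J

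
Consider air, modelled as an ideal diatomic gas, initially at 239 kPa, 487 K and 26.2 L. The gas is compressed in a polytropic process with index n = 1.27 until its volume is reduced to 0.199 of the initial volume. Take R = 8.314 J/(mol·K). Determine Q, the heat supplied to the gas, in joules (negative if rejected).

n = P₁V₁/(RT₁) = 239×26.2/(8.314×487) = 1.55 mol.
Polytropic n=1.27: T₂ = T₁(V₁/V₂)^(n−1) = 487×(5.03)^0.27 = 753 K; P₂ = P₁(V₁/V₂)^n = 1860 kPa.
W = (P₁V₁−P₂V₂)/(n−1) = (239×26.2−1860×5.21)/0.27 = -12700 J.
ΔU = nCvΔT = 1.55×20.8×(753−487) = 8550 J.
Q = ΔU + W = -4120 J.

-4120 J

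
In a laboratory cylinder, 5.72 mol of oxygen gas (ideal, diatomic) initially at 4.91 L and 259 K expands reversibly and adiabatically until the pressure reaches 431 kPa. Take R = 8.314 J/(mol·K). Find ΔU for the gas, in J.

-12200 J

P₁ = nRT₁/V₁ = 5.72×8.314×259/4.91 = 2510 kPa.
Adiabatic: T₂/T₁ = (P₂/P₁)^((γ−1)/γ) ⇒ T₂ = 259×(0.172)^0.286 = 157 K; V₂ = 17.3 L.
For an ideal gas ΔU = nCvΔT with Cv = (5/2)R = 20.8 J/(mol·K).
ΔU = 5.72×20.8×(157−259) = -12200 J.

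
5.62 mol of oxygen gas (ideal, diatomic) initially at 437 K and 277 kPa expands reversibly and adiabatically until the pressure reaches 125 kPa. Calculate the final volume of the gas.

V₁ = nRT₁/P₁ = 5.62×8.314×437/277 = 73.7 L.
Adiabatic: T₂/T₁ = (P₂/P₁)^((γ−1)/γ) ⇒ T₂ = 437×(0.451)^0.286 = 348 K; V₂ = 130 L.

130 L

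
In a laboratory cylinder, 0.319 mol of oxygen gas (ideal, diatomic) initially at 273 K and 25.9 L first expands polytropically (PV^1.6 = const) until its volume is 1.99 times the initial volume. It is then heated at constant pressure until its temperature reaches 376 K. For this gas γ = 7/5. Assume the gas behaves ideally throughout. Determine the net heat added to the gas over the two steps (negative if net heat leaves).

1610 J

P₁ = nRT₁/V₁ = 0.319×8.314×273/25.9 = 28.0 kPa.
Step 1 — Polytropic n=1.6: T₂ = T₁(V₁/V₂)^(n−1) = 273×(0.503)^0.60 = 181 K; P₂ = P₁(V₁/V₂)^n = 9.30 kPa.
W = (P₁V₁−P₂V₂)/(n−1) = (28.0×25.9−9.30×51.5)/0.60 = 408 J.
ΔU = nCvΔT = 0.319×20.8×(181−273) = -612 J.
Q = ΔU + W = -204 J.
State after step 1: P = 9.30 kPa, V = 51.5 L, T = 181 K.
Step 2 — Isobaric: P stays 9.30 kPa; V/T = const ⇒ T₂ = 376 K, V₂ = 107 L.
W = PΔV = 9.30×(107−51.5) kPa·L = 518 J.
ΔU = nCvΔT = 0.319×20.8×(376−181) = 1300 J.
Q = ΔU + W = nCpΔT = 1810 J.
Net over both steps: W = 926 J, Q = 1610 J, ΔU = 683 J.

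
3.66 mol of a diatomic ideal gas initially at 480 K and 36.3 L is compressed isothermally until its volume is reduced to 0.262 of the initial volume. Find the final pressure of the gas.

1540 kPa

P₁ = nRT₁/V₁ = 3.66×8.314×480/36.3 = 402 kPa.
Isothermal: T stays 480 K; PV = const ⇒ V₂ = 9.51 L, P₂ = 1540 kPa.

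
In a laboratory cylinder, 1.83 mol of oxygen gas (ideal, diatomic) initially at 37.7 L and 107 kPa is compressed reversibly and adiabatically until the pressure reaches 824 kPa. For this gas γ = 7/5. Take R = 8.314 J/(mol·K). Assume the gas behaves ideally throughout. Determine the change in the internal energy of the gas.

7990 J

T₁ = P₁V₁/(nR) = 107×37.7/(1.83×8.314) = 265 K.
Adiabatic: T₂/T₁ = (P₂/P₁)^((γ−1)/γ) ⇒ T₂ = 265×(7.70)^0.286 = 475 K; V₂ = 8.77 L.
For an ideal gas ΔU = nCvΔT with Cv = (5/2)R = 20.8 J/(mol·K).
ΔU = 1.83×20.8×(475−265) = 7990 J.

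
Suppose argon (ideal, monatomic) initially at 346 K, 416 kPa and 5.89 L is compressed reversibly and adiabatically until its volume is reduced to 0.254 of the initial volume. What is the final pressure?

Adiabatic: TV^(γ−1) = const ⇒ T₂ = 346×(3.94)^0.667 = 863 K; PV^γ = const ⇒ P₂ = 4080 kPa.

4080 kPa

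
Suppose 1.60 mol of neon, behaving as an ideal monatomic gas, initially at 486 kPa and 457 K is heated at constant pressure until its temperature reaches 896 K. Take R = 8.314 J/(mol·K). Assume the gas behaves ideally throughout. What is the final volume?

24.5 L

V₁ = nRT₁/P₁ = 1.60×8.314×457/486 = 12.5 L.
Isobaric: P stays 486 kPa; V/T = const ⇒ T₂ = 896 K, V₂ = 24.5 L.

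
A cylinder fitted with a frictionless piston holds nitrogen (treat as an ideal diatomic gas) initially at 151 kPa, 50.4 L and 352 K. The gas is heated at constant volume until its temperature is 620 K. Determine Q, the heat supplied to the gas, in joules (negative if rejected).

n = P₁V₁/(RT₁) = 151×50.4/(8.314×352) = 2.60 mol.
Isochoric: V stays 50.4 L; P/T = const ⇒ T₂ = 620 K, P₂ = 266 kPa.
W = 0 (no volume change).
ΔU = nCvΔT = 2.60×20.8×(620−352) = 14500 J.
Q = ΔU = 14500 J.

14500 J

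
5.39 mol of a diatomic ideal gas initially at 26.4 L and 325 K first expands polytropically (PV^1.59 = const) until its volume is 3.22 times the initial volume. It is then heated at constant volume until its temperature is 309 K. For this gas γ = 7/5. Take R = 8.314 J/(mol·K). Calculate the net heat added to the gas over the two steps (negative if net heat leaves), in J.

P₁ = nRT₁/V₁ = 5.39×8.314×325/26.4 = 552 kPa.
Step 1 — Polytropic n=1.59: T₂ = T₁(V₁/V₂)^(n−1) = 325×(0.311)^0.59 = 163 K; P₂ = P₁(V₁/V₂)^n = 85.9 kPa.
W = (P₁V₁−P₂V₂)/(n−1) = (552×26.4−85.9×85.0)/0.59 = 12300 J.
ΔU = nCvΔT = 5.39×20.8×(163−325) = -18100 J.
Q = ΔU + W = -5840 J.
State after step 1: P = 85.9 kPa, V = 85.0 L, T = 163 K.
Step 2 — Isochoric: V stays 85.0 L; P/T = const ⇒ T₂ = 309 K, P₂ = 163 kPa.
W = 0 (no volume change).
ΔU = nCvΔT = 5.39×20.8×(309−163) = 16400 J.
Q = ΔU = 16400 J.
Net over both steps: W = 12300 J, Q = 10500 J, ΔU = -1790 J.

10500 J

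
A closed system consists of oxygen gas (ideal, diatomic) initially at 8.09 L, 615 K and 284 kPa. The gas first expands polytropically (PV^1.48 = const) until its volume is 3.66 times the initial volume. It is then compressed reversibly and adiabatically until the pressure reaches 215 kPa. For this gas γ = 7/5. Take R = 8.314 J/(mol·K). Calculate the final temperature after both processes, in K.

n = P₁V₁/(RT₁) = 284×8.09/(8.314×615) = 0.449 mol.
Step 1 — Polytropic n=1.48: T₂ = T₁(V₁/V₂)^(n−1) = 615×(0.273)^0.48 = 330 K; P₂ = P₁(V₁/V₂)^n = 41.6 kPa.
W = (P₁V₁−P₂V₂)/(n−1) = (284×8.09−41.6×29.6)/0.48 = 2220 J.
ΔU = nCvΔT = 0.449×20.8×(330−615) = -2660 J.
Q = ΔU + W = -444 J.
State after step 1: P = 41.6 kPa, V = 29.6 L, T = 330 K.
Step 2 — Adiabatic: T₂/T₁ = (P₂/P₁)^((γ−1)/γ) ⇒ T₂ = 330×(5.17)^0.286 = 527 K; V₂ = 9.16 L.
ΔU = nCvΔT = 0.449×20.8×(527−330) = 1840 J.
Q = 0 for an adiabatic process, so W = −ΔU = -1840 J.
Net over both steps: W = 374 J, Q = -444 J, ΔU = -818 J.

527 K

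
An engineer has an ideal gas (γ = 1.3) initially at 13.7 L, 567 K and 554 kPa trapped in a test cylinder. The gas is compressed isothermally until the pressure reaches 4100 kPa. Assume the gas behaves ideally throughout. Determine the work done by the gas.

n = P₁V₁/(RT₁) = 554×13.7/(8.314×567) = 1.61 mol.
Isothermal: T stays 567 K; PV = const ⇒ V₂ = 1.85 L, P₂ = 4100 kPa.
W = nRT ln(V₂/V₁) = 1.61×8.314×567×ln(0.135) = -15200 J.

-15200 J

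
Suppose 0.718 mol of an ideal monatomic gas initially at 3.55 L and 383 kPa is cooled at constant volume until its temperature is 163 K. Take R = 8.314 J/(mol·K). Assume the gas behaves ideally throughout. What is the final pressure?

274 kPa

T₁ = P₁V₁/(nR) = 383×3.55/(0.718×8.314) = 228 K.
Isochoric: V stays 3.55 L; P/T = const ⇒ T₂ = 163 K, P₂ = 274 kPa.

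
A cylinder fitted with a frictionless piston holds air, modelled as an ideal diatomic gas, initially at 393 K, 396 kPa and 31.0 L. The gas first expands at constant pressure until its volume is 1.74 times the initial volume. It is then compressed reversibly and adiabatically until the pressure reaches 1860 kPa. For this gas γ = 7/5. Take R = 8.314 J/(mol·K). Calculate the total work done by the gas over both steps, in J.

-20600 J

n = P₁V₁/(RT₁) = 396×31.0/(8.314×393) = 3.76 mol.
Step 1 — Isobaric: P stays 396 kPa; V/T = const ⇒ T₂ = 684 K, V₂ = 53.9 L.
W = PΔV = 396×(53.9−31.0) kPa·L = 9080 J.
ΔU = nCvΔT = 3.76×20.8×(684−393) = 22700 J.
Q = ΔU + W = nCpΔT = 31800 J.
State after step 1: P = 396 kPa, V = 53.9 L, T = 684 K.
Step 2 — Adiabatic: T₂/T₁ = (P₂/P₁)^((γ−1)/γ) ⇒ T₂ = 684×(4.70)^0.286 = 1060 K; V₂ = 17.9 L.
ΔU = nCvΔT = 3.76×20.8×(1060−684) = 29700 J.
Q = 0 for an adiabatic process, so W = −ΔU = -29700 J.
Net over both steps: W = -20600 J, Q = 31800 J, ΔU = 52400 J.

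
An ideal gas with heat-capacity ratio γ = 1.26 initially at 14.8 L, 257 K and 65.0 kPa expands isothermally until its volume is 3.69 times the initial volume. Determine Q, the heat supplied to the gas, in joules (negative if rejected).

n = P₁V₁/(RT₁) = 65.0×14.8/(8.314×257) = 0.450 mol.
Isothermal: T stays 257 K; PV = const ⇒ V₂ = 54.6 L, P₂ = 17.6 kPa.
ΔU = 0 (ideal gas, T constant).
W = nRT ln(V₂/V₁) = 0.450×8.314×257×ln(3.69) = 1260 J.
Q = ΔU + W = 1260 J.

1260 J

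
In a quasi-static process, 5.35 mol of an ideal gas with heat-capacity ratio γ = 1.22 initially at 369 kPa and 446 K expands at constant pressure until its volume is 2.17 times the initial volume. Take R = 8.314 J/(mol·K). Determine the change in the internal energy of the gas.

106000 J

V₁ = nRT₁/P₁ = 5.35×8.314×446/369 = 53.8 L.
Isobaric: P stays 369 kPa; V/T = const ⇒ T₂ = 968 K, V₂ = 117 L.
For an ideal gas ΔU = nCvΔT with Cv = R/(γ−1) = 37.8 J/(mol·K).
ΔU = 5.35×37.8×(968−446) = 106000 J.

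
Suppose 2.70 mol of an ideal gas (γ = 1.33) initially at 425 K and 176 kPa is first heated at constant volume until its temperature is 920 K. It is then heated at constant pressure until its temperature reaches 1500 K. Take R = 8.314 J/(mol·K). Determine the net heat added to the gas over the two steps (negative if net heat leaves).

V₁ = nRT₁/P₁ = 2.70×8.314×425/176 = 54.2 L.
Step 1 — Isochoric: V stays 54.2 L; P/T = const ⇒ T₂ = 920 K, P₂ = 381 kPa.
W = 0 (no volume change).
ΔU = nCvΔT = 2.70×25.2×(920−425) = 33700 J.
Q = ΔU = 33700 J.
State after step 1: P = 381 kPa, V = 54.2 L, T = 920 K.
Step 2 — Isobaric: P stays 381 kPa; V/T = const ⇒ T₂ = 1500 K, V₂ = 88.4 L.
W = PΔV = 381×(88.4−54.2) kPa·L = 13000 J.
ΔU = nCvΔT = 2.70×25.2×(1500−920) = 39500 J.
Q = ΔU + W = nCpΔT = 52500 J.
Net over both steps: W = 13000 J, Q = 86100 J, ΔU = 73100 J.

86100 J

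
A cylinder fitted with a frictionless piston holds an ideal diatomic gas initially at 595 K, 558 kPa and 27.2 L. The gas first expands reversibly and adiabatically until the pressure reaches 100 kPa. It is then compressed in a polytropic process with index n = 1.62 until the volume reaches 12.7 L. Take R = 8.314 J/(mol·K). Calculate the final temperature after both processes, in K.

1250 K

n = P₁V₁/(RT₁) = 558×27.2/(8.314×595) = 3.07 mol.
Step 1 — Adiabatic: T₂/T₁ = (P₂/P₁)^((γ−1)/γ) ⇒ T₂ = 595×(0.179)^0.286 = 364 K; V₂ = 92.9 L.
ΔU = nCvΔT = 3.07×20.8×(364−595) = -14700 J.
Q = 0 for an adiabatic process, so W = −ΔU = 14700 J.
State after step 1: P = 100 kPa, V = 92.9 L, T = 364 K.
Step 2 — Polytropic n=1.62: T₂ = T₁(V₁/V₂)^(n−1) = 364×(7.31)^0.62 = 1250 K; P₂ = P₁(V₁/V₂)^n = 2510 kPa.
W = (P₁V₁−P₂V₂)/(n−1) = (100×92.9−2510×12.7)/0.62 = -36500 J.
ΔU = nCvΔT = 3.07×20.8×(1250−364) = 56500 J.
Q = ΔU + W = 20000 J.
Net over both steps: W = -21700 J, Q = 20000 J, ΔU = 41800 J.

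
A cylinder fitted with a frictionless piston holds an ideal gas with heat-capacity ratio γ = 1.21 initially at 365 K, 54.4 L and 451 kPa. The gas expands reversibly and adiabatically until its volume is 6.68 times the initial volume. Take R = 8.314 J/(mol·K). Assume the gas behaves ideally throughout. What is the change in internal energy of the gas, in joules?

n = P₁V₁/(RT₁) = 451×54.4/(8.314×365) = 8.08 mol.
Adiabatic: TV^(γ−1) = const ⇒ T₂ = 365×(0.150)^0.210 = 245 K; PV^γ = const ⇒ P₂ = 45.3 kPa.
For an ideal gas ΔU = nCvΔT with Cv = R/(γ−1) = 39.6 J/(mol·K).
ΔU = 8.08×39.6×(245−365) = -38400 J.

-38400 J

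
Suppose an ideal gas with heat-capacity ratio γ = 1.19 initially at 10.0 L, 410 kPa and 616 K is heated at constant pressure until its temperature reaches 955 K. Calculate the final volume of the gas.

Isobaric: P stays 410 kPa; V/T = const ⇒ T₂ = 955 K, V₂ = 15.5 L.

15.5 L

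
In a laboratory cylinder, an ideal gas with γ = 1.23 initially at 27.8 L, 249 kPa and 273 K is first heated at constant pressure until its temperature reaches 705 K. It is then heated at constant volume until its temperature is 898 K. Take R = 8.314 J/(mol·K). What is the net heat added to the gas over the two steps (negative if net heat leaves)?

n = P₁V₁/(RT₁) = 249×27.8/(8.314×273) = 3.05 mol.
Step 1 — Isobaric: P stays 249 kPa; V/T = const ⇒ T₂ = 705 K, V₂ = 71.8 L.
W = PΔV = 249×(71.8−27.8) kPa·L = 11000 J.
ΔU = nCvΔT = 3.05×36.1×(705−273) = 47600 J.
Q = ΔU + W = nCpΔT = 58600 J.
State after step 1: P = 249 kPa, V = 71.8 L, T = 705 K.
Step 2 — Isochoric: V stays 71.8 L; P/T = const ⇒ T₂ = 898 K, P₂ = 317 kPa.
W = 0 (no volume change).
ΔU = nCvΔT = 3.05×36.1×(898−705) = 21300 J.
Q = ΔU = 21300 J.
Net over both steps: W = 11000 J, Q = 79900 J, ΔU = 68900 J.

79900 J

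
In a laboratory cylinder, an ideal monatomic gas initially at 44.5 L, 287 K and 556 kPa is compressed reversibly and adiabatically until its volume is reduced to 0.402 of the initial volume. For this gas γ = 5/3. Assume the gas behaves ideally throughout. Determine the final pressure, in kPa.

Adiabatic: TV^(γ−1) = const ⇒ T₂ = 287×(2.49)^0.667 = 527 K; PV^γ = const ⇒ P₂ = 2540 kPa.

2540 kPa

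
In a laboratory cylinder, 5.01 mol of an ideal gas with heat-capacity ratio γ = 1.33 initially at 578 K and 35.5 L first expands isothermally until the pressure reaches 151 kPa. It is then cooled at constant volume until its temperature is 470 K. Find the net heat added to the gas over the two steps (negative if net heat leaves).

22500 J

P₁ = nRT₁/V₁ = 5.01×8.314×578/35.5 = 678 kPa.
Step 1 — Isothermal: T stays 578 K; PV = const ⇒ V₂ = 159 L, P₂ = 151 kPa.
ΔU = 0 (ideal gas, T constant).
W = nRT ln(V₂/V₁) = 5.01×8.314×578×ln(4.49) = 36200 J.
Q = ΔU + W = 36200 J.
State after step 1: P = 151 kPa, V = 159 L, T = 578 K.
Step 2 — Isochoric: V stays 159 L; P/T = const ⇒ T₂ = 470 K, P₂ = 123 kPa.
W = 0 (no volume change).
ΔU = nCvΔT = 5.01×25.2×(470−578) = -13600 J.
Q = ΔU = -13600 J.
Net over both steps: W = 36200 J, Q = 22500 J, ΔU = -13600 J.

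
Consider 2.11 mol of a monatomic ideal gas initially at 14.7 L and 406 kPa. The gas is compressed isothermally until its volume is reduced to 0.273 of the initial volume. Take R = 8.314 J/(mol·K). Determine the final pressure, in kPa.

1490 kPa

T₁ = P₁V₁/(nR) = 406×14.7/(2.11×8.314) = 340 K.
Isothermal: T stays 340 K; PV = const ⇒ V₂ = 4.01 L, P₂ = 1490 kPa.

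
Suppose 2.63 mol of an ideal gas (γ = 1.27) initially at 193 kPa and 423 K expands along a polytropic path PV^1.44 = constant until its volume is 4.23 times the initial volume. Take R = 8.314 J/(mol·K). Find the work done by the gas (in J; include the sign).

9880 J

V₁ = nRT₁/P₁ = 2.63×8.314×423/193 = 47.9 L.
Polytropic n=1.44: T₂ = T₁(V₁/V₂)^(n−1) = 423×(0.236)^0.44 = 224 K; P₂ = P₁(V₁/V₂)^n = 24.2 kPa.
W = (P₁V₁−P₂V₂)/(n−1) = (193×47.9−24.2×203)/0.44 = 9880 J.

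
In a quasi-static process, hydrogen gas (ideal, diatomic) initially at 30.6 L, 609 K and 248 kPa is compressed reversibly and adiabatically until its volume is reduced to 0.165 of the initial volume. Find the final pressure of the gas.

3090 kPa

Adiabatic: TV^(γ−1) = const ⇒ T₂ = 609×(6.06)^0.400 = 1250 K; PV^γ = const ⇒ P₂ = 3090 kPa.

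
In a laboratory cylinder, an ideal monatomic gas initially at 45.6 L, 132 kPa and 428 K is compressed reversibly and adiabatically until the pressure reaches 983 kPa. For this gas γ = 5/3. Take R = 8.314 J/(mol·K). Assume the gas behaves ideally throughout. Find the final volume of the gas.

Adiabatic: T₂/T₁ = (P₂/P₁)^((γ−1)/γ) ⇒ T₂ = 428×(7.45)^0.400 = 956 K; V₂ = 13.7 L.

13.7 L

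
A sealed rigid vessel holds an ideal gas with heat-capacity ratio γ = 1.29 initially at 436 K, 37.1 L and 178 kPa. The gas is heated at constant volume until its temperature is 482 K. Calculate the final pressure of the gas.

Isochoric: V stays 37.1 L; P/T = const ⇒ T₂ = 482 K, P₂ = 197 kPa.

197 kPa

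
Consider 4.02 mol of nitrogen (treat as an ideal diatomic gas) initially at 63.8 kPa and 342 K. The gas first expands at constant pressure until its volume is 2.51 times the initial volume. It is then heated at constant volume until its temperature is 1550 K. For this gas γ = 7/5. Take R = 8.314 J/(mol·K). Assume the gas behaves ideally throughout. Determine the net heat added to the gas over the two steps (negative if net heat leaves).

118000 J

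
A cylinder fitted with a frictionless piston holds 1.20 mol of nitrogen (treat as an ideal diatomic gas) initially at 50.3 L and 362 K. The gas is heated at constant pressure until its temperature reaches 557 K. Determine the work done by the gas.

P₁ = nRT₁/V₁ = 1.20×8.314×362/50.3 = 71.8 kPa.
Isobaric: P stays 71.8 kPa; V/T = const ⇒ T₂ = 557 K, V₂ = 77.4 L.
W = PΔV = 71.8×(77.4−50.3) kPa·L = 1950 J.

1950 J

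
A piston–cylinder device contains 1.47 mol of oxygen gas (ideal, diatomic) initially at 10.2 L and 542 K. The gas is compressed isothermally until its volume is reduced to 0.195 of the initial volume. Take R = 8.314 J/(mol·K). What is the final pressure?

P₁ = nRT₁/V₁ = 1.47×8.314×542/10.2 = 649 kPa.
Isothermal: T stays 542 K; PV = const ⇒ V₂ = 1.99 L, P₂ = 3330 kPa.

3330 kPa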